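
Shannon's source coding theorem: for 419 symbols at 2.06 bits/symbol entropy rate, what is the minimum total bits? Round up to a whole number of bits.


Minimum bits >= n * H = 419 * 2.06 = 863.14, rounded up to a whole number of bits = 864

864 bits


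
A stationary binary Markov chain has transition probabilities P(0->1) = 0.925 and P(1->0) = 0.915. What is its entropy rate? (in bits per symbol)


Stationary distribution: pi_0 = p10/(p01+p10) = 0.4973, pi_1 = 0.5027. Entropy rate H' = pi_0*H(p01) + pi_1*H(p10) = 0.4973*0.3843 + 0.5027*0.4196 = 0.402

0.402 bits/symbol


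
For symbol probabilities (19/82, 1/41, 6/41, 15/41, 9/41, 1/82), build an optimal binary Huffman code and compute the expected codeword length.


Huffman construction (repeatedly merge the two least-probable nodes; each merge adds 1 bit to every symbol beneath it): 1/82 + 1/41 = 3/82; 3/82 + 6/41 = 15/82; 15/82 + 9/41 = 33/82; 19/82 + 15/41 = 49/82; 33/82 + 49/82 = 1. Resulting codeword lengths (in the order the probabilities were given): (2, 4, 3, 2, 2, 4). L_avg = sum(p_i * l_i) = 19/82*2 + 1/41*4 + 6/41*3 + 15/41*2 + 9/41*2 + 1/82*4 = 91/41 = 2.2195

2.2195 bits


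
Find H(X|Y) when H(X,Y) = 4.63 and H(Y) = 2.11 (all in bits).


H(X|Y) = H(X,Y) - H(Y) = 4.63 - 2.11 = 2.52

2.52 bits


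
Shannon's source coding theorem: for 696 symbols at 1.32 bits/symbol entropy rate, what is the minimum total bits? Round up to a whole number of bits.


Minimum bits >= n * H = 696 * 1.32 = 918.72, rounded up to a whole number of bits = 919

919 bits


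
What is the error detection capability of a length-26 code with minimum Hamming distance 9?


Detection capability = d_min - 1 = 9 - 1 = 8

8 errors


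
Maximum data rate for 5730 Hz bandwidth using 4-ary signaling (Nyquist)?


Rate = 2 * B * log2(M) = 2 * 5730 * 2.0 = 22920.0

22920.0 bps


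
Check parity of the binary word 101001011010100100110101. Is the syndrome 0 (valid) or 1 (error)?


Syndrome = XOR of all bits = 1 XOR 0 XOR 1 XOR 0 XOR 0 XOR 1 XOR 0 XOR 1 XOR 1 XOR 0 XOR 1 XOR 0 XOR 1 XOR 0 XOR 0 XOR 1 XOR 0 XOR 0 XOR 1 XOR 1 XOR 0 XOR 1 XOR 0 XOR 1 = 0

0


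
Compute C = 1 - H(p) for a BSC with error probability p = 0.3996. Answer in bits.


H(p) = -p*log2(p) - (1-p)*log2(1-p) = -0.3996*log2(0.3996) - 0.6004*log2(0.6004) = 0.528819 + 0.441897 = 0.9707. C = 1 - H(p) = 1 - 0.9707 = 0.0293

0.0293 bits


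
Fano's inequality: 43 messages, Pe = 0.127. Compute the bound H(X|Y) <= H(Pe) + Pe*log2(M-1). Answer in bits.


H(Pe) = -Pe*log2(Pe) - (1-Pe)*log2(1-Pe) = -0.127*log2(0.127) - 0.873*log2(0.873) = 0.378092 + 0.171061 = 0.5492. Pe*log2(M-1) = 0.127*log2(42) = 0.684824. Bound = H(Pe) + Pe*log2(M-1) = 0.378092 + 0.171061 + 0.684824 = 1.234

1.234 bits


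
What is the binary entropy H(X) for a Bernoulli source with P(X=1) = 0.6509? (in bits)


H = -p*log2(p) - (1-p)*log2(1-p). -0.6509*log2(0.6509) = 0.403227; -0.3491*log2(0.3491) = 0.530034. H = 0.403227 + 0.530034 = 0.9333

0.9333 bits


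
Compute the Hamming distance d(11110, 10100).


Count differing positions: . ^ . ^ . = 2 differences

2


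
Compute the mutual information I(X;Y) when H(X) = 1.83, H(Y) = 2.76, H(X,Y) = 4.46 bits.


I(X;Y) = H(X) + H(Y) - H(X,Y) = 1.83 + 2.76 - 4.46 = 0.13

0.13 bits


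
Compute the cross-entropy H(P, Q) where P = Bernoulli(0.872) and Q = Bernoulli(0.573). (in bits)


H(P,Q) = -p*log2(q) - (1-p)*log2(1-q). -0.872*log2(0.573) = 0.700559; -0.128*log2(0.427) = 0.157145. H(P,Q) = 0.700559 + 0.157145 = 0.8577

0.8577 bits


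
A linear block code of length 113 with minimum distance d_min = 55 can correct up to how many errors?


Correction capability = floor((d-1)/2) = floor((55-1)/2) = 27

27 errors


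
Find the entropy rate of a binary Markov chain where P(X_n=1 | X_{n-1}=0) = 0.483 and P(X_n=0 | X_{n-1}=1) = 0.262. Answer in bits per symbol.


Stationary distribution: pi_0 = p10/(p01+p10) = 0.3517, pi_1 = 0.6483. Entropy rate H' = pi_0*H(p01) + pi_1*H(p10) = 0.3517*0.9992 + 0.6483*0.8297 = 0.8893

0.8893 bits/symbol


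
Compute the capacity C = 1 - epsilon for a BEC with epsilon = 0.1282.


C = 1 - epsilon = 1 - 0.1282 = 0.8718

0.8718 bits


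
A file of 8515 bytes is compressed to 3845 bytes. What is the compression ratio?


Ratio = original / compressed = 8515 / 3845 = 2.2146

2.2146


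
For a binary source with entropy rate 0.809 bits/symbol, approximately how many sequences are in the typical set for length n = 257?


log2|A_typical| = nH = 257 * 0.809 = 207.913, so |A_typical| ~ 2^207.913 = 3.873e+62

3.873e+62


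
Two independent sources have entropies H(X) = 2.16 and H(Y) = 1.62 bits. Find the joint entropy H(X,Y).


For independent variables, H(X,Y) = H(X) + H(Y) = 2.16 + 1.62 = 3.78

3.78 bits


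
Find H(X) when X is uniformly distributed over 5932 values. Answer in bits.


H = log2(n) = log2(5932) = 12.5343

12.5343 bits


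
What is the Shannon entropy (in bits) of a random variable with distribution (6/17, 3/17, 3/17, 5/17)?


H = -sum(p_i * log2(p_i)). Terms: -(6/17)*log2(6/17) = 0.530294; -(3/17)*log2(3/17) = 0.441618; -(3/17)*log2(3/17) = 0.441618; -(5/17)*log2(5/17) = 0.519275. H = 0.530294 + 0.441618 + 0.441618 + 0.519275 = 1.9328

1.9328 bits


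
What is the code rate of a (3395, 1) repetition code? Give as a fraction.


Rate = k/n = 1/3395

1/3395


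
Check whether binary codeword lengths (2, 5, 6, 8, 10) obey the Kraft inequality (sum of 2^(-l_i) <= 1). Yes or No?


Kraft sum = sum(2^(-l_i)) = 0.3018, need <= 1. Result: satisfied (a binary prefix-free code with these lengths exists)

Yes


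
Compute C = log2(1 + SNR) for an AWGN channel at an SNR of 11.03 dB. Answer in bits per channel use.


SNR_linear = 10^(11.03/10) = 12.6765; C = log2(1 + SNR_linear) = log2(1 + 12.6765) = 3.7736

3.7736 bits/channel use


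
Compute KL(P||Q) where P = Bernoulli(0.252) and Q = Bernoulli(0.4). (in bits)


KL = p*log2(p/q) + (1-p)*log2((1-p)/(1-q)) = 0.252*log2(0.252/0.4) + 0.748*log2(0.748/0.6) = 0.0699

0.0699 bits


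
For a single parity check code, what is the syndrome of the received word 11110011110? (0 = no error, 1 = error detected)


Syndrome = XOR of all bits = 1 XOR 1 XOR 1 XOR 1 XOR 0 XOR 0 XOR 1 XOR 1 XOR 1 XOR 1 XOR 0 = 0

0


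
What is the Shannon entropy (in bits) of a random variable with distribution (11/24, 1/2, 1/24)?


H = -sum(p_i * log2(p_i)). Terms: -(11/24)*log2(11/24) = 0.515868; -(1/2)*log2(1/2) = 0.500000; -(1/24)*log2(1/24) = 0.191040. H = 0.515868 + 0.500000 + 0.191040 = 1.2069

1.2069 bits


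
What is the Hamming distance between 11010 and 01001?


Count differing positions: ^ . . ^ ^ = 3 differences

3


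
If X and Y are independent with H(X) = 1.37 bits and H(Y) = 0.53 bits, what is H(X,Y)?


For independent variables, H(X,Y) = H(X) + H(Y) = 1.37 + 0.53 = 1.9

1.9 bits


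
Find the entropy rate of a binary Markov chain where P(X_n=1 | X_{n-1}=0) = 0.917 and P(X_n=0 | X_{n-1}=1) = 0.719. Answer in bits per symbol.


Stationary distribution: pi_0 = p10/(p01+p10) = 0.4395, pi_1 = 0.5605. Entropy rate H' = pi_0*H(p01) + pi_1*H(p10) = 0.4395*0.4127 + 0.5605*0.8568 = 0.6616

0.6616 bits/symbol


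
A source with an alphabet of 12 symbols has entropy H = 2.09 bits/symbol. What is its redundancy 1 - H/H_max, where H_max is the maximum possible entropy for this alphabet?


H_max = log2(K) = log2(12) = 3.585 bits/symbol. Redundancy = 1 - H/H_max = 1 - 2.09/3.585 = 1 - 0.583 = 0.417

0.417


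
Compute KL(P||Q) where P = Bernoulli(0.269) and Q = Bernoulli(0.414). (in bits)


KL = p*log2(p/q) + (1-p)*log2((1-p)/(1-q)) = 0.269*log2(0.269/0.414) + 0.731*log2(0.731/0.586) = 0.0658

0.0658 bits


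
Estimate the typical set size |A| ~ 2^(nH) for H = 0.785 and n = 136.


log2|A_typical| = nH = 136 * 0.785 = 106.76, so |A_typical| ~ 2^106.76 = 1.374e+32

1.374e+32


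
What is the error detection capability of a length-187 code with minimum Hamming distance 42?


Detection capability = d_min - 1 = 42 - 1 = 41

41 errors


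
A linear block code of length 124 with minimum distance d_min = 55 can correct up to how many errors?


Correction capability = floor((d-1)/2) = floor((55-1)/2) = 27

27 errors


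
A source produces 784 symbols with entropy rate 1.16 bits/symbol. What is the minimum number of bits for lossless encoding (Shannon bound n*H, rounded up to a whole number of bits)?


Minimum bits >= n * H = 784 * 1.16 = 909.44, rounded up to a whole number of bits = 910

910 bits


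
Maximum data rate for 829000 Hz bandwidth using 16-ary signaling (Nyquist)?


Rate = 2 * B * log2(M) = 2 * 829000 * 4.0 = 6632000.0

6632000.0 bps


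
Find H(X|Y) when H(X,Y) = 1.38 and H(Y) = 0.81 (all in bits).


H(X|Y) = H(X,Y) - H(Y) = 1.38 - 0.81 = 0.57

0.57 bits


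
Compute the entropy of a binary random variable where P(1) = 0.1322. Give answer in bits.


H = -p*log2(p) - (1-p)*log2(1-p). -0.1322*log2(0.1322) = 0.385919; -0.8678*log2(0.8678) = 0.177522. H = 0.385919 + 0.177522 = 0.5634

0.5634 bits


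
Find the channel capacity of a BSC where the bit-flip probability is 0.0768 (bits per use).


H(p) = -p*log2(p) - (1-p)*log2(1-p) = -0.0768*log2(0.0768) - 0.9232*log2(0.9232) = 0.284371 + 0.106431 = 0.3908. C = 1 - H(p) = 1 - 0.3908 = 0.6092

0.6092 bits


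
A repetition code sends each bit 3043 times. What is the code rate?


Rate = k/n = 1/3043

1/3043


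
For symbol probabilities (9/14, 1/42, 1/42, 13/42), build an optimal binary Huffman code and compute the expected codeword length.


Huffman construction (repeatedly merge the two least-probable nodes; each merge adds 1 bit to every symbol beneath it): 1/42 + 1/42 = 1/21; 1/21 + 13/42 = 5/14; 5/14 + 9/14 = 1. Resulting codeword lengths (in the order the probabilities were given): (1, 3, 3, 2). L_avg = sum(p_i * l_i) = 9/14*1 + 1/42*3 + 1/42*3 + 13/42*2 = 59/42 = 1.4048

1.4048 bits


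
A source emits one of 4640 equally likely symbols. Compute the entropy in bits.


H = log2(n) = log2(4640) = 12.1799

12.1799 bits


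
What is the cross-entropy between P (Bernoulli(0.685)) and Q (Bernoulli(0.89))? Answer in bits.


H(P,Q) = -p*log2(q) - (1-p)*log2(1-q). -0.685*log2(0.89) = 0.115164; -0.315*log2(0.11) = 1.003094. H(P,Q) = 0.115164 + 1.003094 = 1.1183

1.1183 bits


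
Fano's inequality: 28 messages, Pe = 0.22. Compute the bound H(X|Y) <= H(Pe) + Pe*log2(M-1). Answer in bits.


H(Pe) = -Pe*log2(Pe) - (1-Pe)*log2(1-Pe) = -0.22*log2(0.22) - 0.78*log2(0.78) = 0.480573 + 0.279594 = 0.7602. Pe*log2(M-1) = 0.22*log2(27) = 1.046075. Bound = H(Pe) + Pe*log2(M-1) = 0.480573 + 0.279594 + 1.046075 = 1.8062

1.8062 bits


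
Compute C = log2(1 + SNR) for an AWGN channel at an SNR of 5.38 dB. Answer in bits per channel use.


SNR_linear = 10^(5.38/10) = 3.4514; C = log2(1 + SNR_linear) = log2(1 + 3.4514) = 2.1543

2.1543 bits/channel use


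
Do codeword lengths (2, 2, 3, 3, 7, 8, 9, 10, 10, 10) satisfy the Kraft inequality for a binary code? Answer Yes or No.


Kraft sum = sum(2^(-l_i)) = 0.7666, need <= 1. Result: satisfied (a binary prefix-free code with these lengths exists)

Yes


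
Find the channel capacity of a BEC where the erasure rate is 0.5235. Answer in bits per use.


C = 1 - epsilon = 1 - 0.5235 = 0.4765

0.4765 bits


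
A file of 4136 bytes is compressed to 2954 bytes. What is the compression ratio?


Ratio = original / compressed = 4136 / 2954 = 1.4001

1.4001


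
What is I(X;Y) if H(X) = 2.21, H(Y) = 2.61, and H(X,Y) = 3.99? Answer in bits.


I(X;Y) = H(X) + H(Y) - H(X,Y) = 2.21 + 2.61 - 3.99 = 0.83

0.83 bits


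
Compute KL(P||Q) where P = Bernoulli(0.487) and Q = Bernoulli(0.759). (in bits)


KL = p*log2(p/q) + (1-p)*log2((1-p)/(1-q)) = 0.487*log2(0.487/0.759) + 0.513*log2(0.513/0.241) = 0.2474

0.2474 bits


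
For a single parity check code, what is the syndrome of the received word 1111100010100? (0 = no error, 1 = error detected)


Syndrome = XOR of all bits = 1 XOR 1 XOR 1 XOR 1 XOR 1 XOR 0 XOR 0 XOR 0 XOR 1 XOR 0 XOR 1 XOR 0 XOR 0 = 1

1


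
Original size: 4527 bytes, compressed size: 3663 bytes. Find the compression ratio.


Ratio = original / compressed = 4527 / 3663 = 1.2359

1.2359


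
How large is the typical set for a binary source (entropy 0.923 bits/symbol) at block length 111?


log2|A_typical| = nH = 111 * 0.923 = 102.453, so |A_typical| ~ 2^102.453 = 6.941e+30

6.941e+30


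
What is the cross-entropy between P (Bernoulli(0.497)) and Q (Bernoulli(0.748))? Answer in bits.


H(P,Q) = -p*log2(q) - (1-p)*log2(1-q). -0.497*log2(0.748) = 0.208188; -0.503*log2(0.252) = 1.000218. H(P,Q) = 0.208188 + 1.000218 = 1.2084

1.2084 bits


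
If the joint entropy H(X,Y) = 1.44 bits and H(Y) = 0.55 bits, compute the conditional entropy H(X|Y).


H(X|Y) = H(X,Y) - H(Y) = 1.44 - 0.55 = 0.89

0.89 bits


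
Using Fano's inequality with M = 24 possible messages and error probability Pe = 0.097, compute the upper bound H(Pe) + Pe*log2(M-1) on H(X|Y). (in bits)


H(Pe) = -Pe*log2(Pe) - (1-Pe)*log2(1-Pe) = -0.097*log2(0.097) - 0.903*log2(0.903) = 0.326490 + 0.132924 = 0.4594. Pe*log2(M-1) = 0.097*log2(23) = 0.438786. Bound = H(Pe) + Pe*log2(M-1) = 0.326490 + 0.132924 + 0.438786 = 0.8982

0.8982 bits


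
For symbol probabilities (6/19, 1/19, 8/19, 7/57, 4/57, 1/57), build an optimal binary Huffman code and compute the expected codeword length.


Huffman construction (repeatedly merge the two least-probable nodes; each merge adds 1 bit to every symbol beneath it): 1/57 + 1/19 = 4/57; 4/57 + 4/57 = 8/57; 7/57 + 8/57 = 5/19; 5/19 + 6/19 = 11/19; 8/19 + 11/19 = 1. Resulting codeword lengths (in the order the probabilities were given): (2, 5, 1, 3, 4, 5). L_avg = sum(p_i * l_i) = 6/19*2 + 1/19*5 + 8/19*1 + 7/57*3 + 4/57*4 + 1/57*5 = 39/19 = 2.0526

2.0526 bits


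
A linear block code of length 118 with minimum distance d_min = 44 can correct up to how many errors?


Correction capability = floor((d-1)/2) = floor((44-1)/2) = 21

21 errors


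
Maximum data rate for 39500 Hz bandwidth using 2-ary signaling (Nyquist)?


Rate = 2 * B * log2(M) = 2 * 39500 * 1.0 = 79000.0

79000.0 bps


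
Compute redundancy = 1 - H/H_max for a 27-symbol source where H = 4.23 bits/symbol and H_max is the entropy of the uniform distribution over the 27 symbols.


H_max = log2(K) = log2(27) = 4.7549 bits/symbol. Redundancy = 1 - H/H_max = 1 - 4.23/4.7549 = 1 - 0.8896 = 0.1104

0.1104


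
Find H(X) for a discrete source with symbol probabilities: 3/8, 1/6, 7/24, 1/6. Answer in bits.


H = -sum(p_i * log2(p_i)). Terms: -(3/8)*log2(3/8) = 0.530639; -(1/6)*log2(1/6) = 0.430827; -(7/24)*log2(7/24) = 0.518469; -(1/6)*log2(1/6) = 0.430827. H = 0.530639 + 0.430827 + 0.518469 + 0.430827 = 1.9108

1.9108 bits


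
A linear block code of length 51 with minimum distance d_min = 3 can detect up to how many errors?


Detection capability = d_min - 1 = 3 - 1 = 2

2 errors


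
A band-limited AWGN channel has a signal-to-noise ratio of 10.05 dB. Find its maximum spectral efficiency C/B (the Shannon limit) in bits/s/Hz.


SNR_linear = 10^(10.05/10) = 10.1158; C/B = log2(1 + SNR_linear) = log2(1 + 10.1158) = 3.4745

3.4745 bits/s/Hz


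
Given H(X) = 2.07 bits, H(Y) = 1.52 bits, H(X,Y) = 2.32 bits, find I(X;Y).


I(X;Y) = H(X) + H(Y) - H(X,Y) = 2.07 + 1.52 - 2.32 = 1.27

1.27 bits


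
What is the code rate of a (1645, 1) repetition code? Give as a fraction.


Rate = k/n = 1/1645

1/1645


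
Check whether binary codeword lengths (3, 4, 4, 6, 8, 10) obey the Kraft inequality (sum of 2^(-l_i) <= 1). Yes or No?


Kraft sum = sum(2^(-l_i)) = 0.2705, need <= 1. Result: satisfied (a binary prefix-free code with these lengths exists)

Yes


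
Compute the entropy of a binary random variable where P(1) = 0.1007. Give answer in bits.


H = -p*log2(p) - (1-p)*log2(1-p). -0.1007*log2(0.1007) = 0.333505; -0.8993*log2(0.8993) = 0.137706. H = 0.333505 + 0.137706 = 0.4712

0.4712 bits


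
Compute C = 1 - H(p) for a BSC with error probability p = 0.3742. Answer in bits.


H(p) = -p*log2(p) - (1-p)*log2(1-p) = -0.3742*log2(0.3742) - 0.6258*log2(0.6258) = 0.530660 + 0.423183 = 0.9538. C = 1 - H(p) = 1 - 0.9538 = 0.0462

0.0462 bits


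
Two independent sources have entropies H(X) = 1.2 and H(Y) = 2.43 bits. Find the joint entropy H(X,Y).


For independent variables, H(X,Y) = H(X) + H(Y) = 1.2 + 2.43 = 3.63

3.63 bits


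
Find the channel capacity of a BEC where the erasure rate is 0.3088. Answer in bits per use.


C = 1 - epsilon = 1 - 0.3088 = 0.6912

0.6912 bits


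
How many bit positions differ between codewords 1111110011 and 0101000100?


Count differing positions: ^ . ^ . ^ ^ . ^ ^ ^ = 7 differences

7


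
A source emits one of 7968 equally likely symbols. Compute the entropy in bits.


H = log2(n) = log2(7968) = 12.96

12.96 bits


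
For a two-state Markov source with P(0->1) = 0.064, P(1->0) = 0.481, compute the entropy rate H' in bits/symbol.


Stationary distribution: pi_0 = p10/(p01+p10) = 0.8826, pi_1 = 0.1174. Entropy rate H' = pi_0*H(p01) + pi_1*H(p10) = 0.8826*0.3431 + 0.1174*0.999 = 0.4201

0.4201 bits/symbol


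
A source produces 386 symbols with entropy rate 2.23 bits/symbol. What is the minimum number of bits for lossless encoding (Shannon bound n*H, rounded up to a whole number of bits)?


Minimum bits >= n * H = 386 * 2.23 = 860.78, rounded up to a whole number of bits = 861

861 bits


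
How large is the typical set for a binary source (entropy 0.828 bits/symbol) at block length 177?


log2|A_typical| = nH = 177 * 0.828 = 146.556, so |A_typical| ~ 2^146.556 = 1.311e+44

1.311e+44


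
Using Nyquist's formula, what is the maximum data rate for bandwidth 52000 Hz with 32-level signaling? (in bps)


Rate = 2 * B * log2(M) = 2 * 52000 * 5.0 = 520000.0

520000.0 bps


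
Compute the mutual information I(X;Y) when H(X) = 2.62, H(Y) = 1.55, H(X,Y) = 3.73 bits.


I(X;Y) = H(X) + H(Y) - H(X,Y) = 2.62 + 1.55 - 3.73 = 0.44

0.44 bits


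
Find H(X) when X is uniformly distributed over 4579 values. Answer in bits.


H = log2(n) = log2(4579) = 12.1608

12.1608 bits


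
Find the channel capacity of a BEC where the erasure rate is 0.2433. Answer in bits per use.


C = 1 - epsilon = 1 - 0.2433 = 0.7567

0.7567 bits


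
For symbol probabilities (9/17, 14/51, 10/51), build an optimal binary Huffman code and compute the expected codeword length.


Huffman construction (repeatedly merge the two least-probable nodes; each merge adds 1 bit to every symbol beneath it): 10/51 + 14/51 = 8/17; 8/17 + 9/17 = 1. Resulting codeword lengths (in the order the probabilities were given): (1, 2, 2). L_avg = sum(p_i * l_i) = 9/17*1 + 14/51*2 + 10/51*2 = 25/17 = 1.4706

1.4706 bits


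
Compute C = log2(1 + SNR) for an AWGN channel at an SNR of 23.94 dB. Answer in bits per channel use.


SNR_linear = 10^(23.94/10) = 247.7422; C = log2(1 + SNR_linear) = log2(1 + 247.7422) = 7.9585

7.9585 bits/channel use


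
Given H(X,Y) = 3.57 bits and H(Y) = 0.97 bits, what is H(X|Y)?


H(X|Y) = H(X,Y) - H(Y) = 3.57 - 0.97 = 2.6

2.6 bits


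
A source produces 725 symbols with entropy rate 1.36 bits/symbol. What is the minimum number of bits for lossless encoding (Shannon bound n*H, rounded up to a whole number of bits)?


Minimum bits >= n * H = 725 * 1.36 = 986.0, rounded up to a whole number of bits = 986

986 bits


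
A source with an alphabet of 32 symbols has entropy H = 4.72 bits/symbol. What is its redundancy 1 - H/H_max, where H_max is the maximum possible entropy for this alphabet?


H_max = log2(K) = log2(32) = 5.0 bits/symbol. Redundancy = 1 - H/H_max = 1 - 4.72/5.0 = 1 - 0.944 = 0.056

0.056


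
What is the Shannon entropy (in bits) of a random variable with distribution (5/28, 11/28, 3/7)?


H = -sum(p_i * log2(p_i)). Terms: -(5/28)*log2(5/28) = 0.443826; -(11/28)*log2(11/28) = 0.529541; -(3/7)*log2(3/7) = 0.523882. H = 0.443826 + 0.529541 + 0.523882 = 1.4972

1.4972 bits


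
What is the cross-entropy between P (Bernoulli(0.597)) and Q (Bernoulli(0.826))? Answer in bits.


H(P,Q) = -p*log2(q) - (1-p)*log2(1-q). -0.597*log2(0.826) = 0.164644; -0.403*log2(0.174) = 1.016705. H(P,Q) = 0.164644 + 1.016705 = 1.1813

1.1813 bits


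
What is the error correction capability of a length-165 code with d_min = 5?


Correction capability = floor((d-1)/2) = floor((5-1)/2) = 2

2 errors


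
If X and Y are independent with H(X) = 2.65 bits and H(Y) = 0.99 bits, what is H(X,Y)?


For independent variables, H(X,Y) = H(X) + H(Y) = 2.65 + 0.99 = 3.64

3.64 bits


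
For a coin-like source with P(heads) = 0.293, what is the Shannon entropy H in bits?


H = -p*log2(p) - (1-p)*log2(1-p). -0.293*log2(0.293) = 0.518911; -0.707*log2(0.707) = 0.353654. H = 0.518911 + 0.353654 = 0.8726

0.8726 bits


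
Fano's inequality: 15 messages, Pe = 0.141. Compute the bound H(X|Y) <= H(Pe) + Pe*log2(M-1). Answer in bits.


H(Pe) = -Pe*log2(Pe) - (1-Pe)*log2(1-Pe) = -0.141*log2(0.141) - 0.859*log2(0.859) = 0.398499 + 0.188353 = 0.5869. Pe*log2(M-1) = 0.141*log2(14) = 0.536837. Bound = H(Pe) + Pe*log2(M-1) = 0.398499 + 0.188353 + 0.536837 = 1.1237

1.1237 bits


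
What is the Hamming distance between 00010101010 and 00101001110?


Count differing positions: . . ^ ^ ^ ^ . . ^ . . = 5 differences

5


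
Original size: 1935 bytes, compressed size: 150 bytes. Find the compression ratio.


Ratio = original / compressed = 1935 / 150 = 12.9

12.9


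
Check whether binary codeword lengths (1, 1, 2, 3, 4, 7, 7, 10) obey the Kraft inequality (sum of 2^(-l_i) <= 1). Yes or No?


Kraft sum = sum(2^(-l_i)) = 1.4541, need <= 1. Result: violated (a binary prefix-free code with these lengths cannot exist)

No


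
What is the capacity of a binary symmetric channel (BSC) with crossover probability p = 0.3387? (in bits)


H(p) = -p*log2(p) - (1-p)*log2(1-p) = -0.3387*log2(0.3387) - 0.6613*log2(0.6613) = 0.529022 + 0.394547 = 0.9236. C = 1 - H(p) = 1 - 0.9236 = 0.0764

0.0764 bits


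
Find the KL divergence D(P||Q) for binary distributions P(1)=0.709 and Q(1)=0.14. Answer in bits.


KL = p*log2(p/q) + (1-p)*log2((1-p)/(1-q)) = 0.709*log2(0.709/0.14) + 0.291*log2(0.291/0.86) = 1.2044

1.2044 bits


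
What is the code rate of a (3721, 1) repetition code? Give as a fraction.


Rate = k/n = 1/3721

1/3721


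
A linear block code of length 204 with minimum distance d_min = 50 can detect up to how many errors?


Detection capability = d_min - 1 = 50 - 1 = 49

49 errors


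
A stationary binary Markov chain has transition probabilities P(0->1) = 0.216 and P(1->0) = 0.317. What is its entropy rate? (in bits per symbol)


Stationary distribution: pi_0 = p10/(p01+p10) = 0.5947, pi_1 = 0.4053. Entropy rate H' = pi_0*H(p01) + pi_1*H(p10) = 0.5947*0.7528 + 0.4053*0.9011 = 0.8129

0.8129 bits/symbol


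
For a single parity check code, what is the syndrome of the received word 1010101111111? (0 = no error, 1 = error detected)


Syndrome = XOR of all bits = 1 XOR 0 XOR 1 XOR 0 XOR 1 XOR 0 XOR 1 XOR 1 XOR 1 XOR 1 XOR 1 XOR 1 XOR 1 = 0

0


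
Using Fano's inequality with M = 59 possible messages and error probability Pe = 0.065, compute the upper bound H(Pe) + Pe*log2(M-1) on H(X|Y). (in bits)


H(Pe) = -Pe*log2(Pe) - (1-Pe)*log2(1-Pe) = -0.065*log2(0.065) - 0.935*log2(0.935) = 0.256322 + 0.090659 = 0.347. Pe*log2(M-1) = 0.065*log2(58) = 0.380769. Bound = H(Pe) + Pe*log2(M-1) = 0.256322 + 0.090659 + 0.380769 = 0.7278

0.7278 bits


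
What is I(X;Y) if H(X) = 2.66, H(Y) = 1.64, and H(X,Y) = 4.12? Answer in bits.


I(X;Y) = H(X) + H(Y) - H(X,Y) = 2.66 + 1.64 - 4.12 = 0.18

0.18 bits


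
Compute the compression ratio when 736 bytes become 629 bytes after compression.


Ratio = original / compressed = 736 / 629 = 1.1701

1.1701


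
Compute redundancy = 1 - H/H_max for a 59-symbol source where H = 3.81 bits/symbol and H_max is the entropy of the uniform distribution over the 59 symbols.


H_max = log2(K) = log2(59) = 5.8826 bits/symbol. Redundancy = 1 - H/H_max = 1 - 3.81/5.8826 = 1 - 0.6477 = 0.3523

0.3523


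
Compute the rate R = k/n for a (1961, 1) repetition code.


Rate = k/n = 1/1961

1/1961


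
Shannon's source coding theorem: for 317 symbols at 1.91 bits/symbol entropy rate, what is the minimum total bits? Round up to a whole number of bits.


Minimum bits >= n * H = 317 * 1.91 = 605.47, rounded up to a whole number of bits = 606

606 bits


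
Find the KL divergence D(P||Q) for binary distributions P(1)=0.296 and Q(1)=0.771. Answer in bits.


KL = p*log2(p/q) + (1-p)*log2((1-p)/(1-q)) = 0.296*log2(0.296/0.771) + 0.704*log2(0.704/0.229) = 0.7318

0.7318 bits


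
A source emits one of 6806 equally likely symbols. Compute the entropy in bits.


H = log2(n) = log2(6806) = 12.7326

12.7326 bits


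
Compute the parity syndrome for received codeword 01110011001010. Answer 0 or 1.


Syndrome = XOR of all bits = 0 XOR 1 XOR 1 XOR 1 XOR 0 XOR 0 XOR 1 XOR 1 XOR 0 XOR 0 XOR 1 XOR 0 XOR 1 XOR 0 = 1

1


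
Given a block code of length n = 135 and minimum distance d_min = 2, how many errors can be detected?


Detection capability = d_min - 1 = 2 - 1 = 1

1 errors


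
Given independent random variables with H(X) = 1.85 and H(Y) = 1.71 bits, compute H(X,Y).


For independent variables, H(X,Y) = H(X) + H(Y) = 1.85 + 1.71 = 3.56

3.56 bits


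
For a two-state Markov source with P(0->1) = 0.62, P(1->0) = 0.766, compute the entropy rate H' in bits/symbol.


Stationary distribution: pi_0 = p10/(p01+p10) = 0.5527, pi_1 = 0.4473. Entropy rate H' = pi_0*H(p01) + pi_1*H(p10) = 0.5527*0.958 + 0.4473*0.7849 = 0.8806

0.8806 bits/symbol


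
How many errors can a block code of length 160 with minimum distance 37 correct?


Correction capability = floor((d-1)/2) = floor((37-1)/2) = 18

18 errors


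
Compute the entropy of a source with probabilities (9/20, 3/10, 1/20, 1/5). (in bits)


H = -sum(p_i * log2(p_i)). Terms: -(9/20)*log2(9/20) = 0.518401; -(3/10)*log2(3/10) = 0.521090; -(1/20)*log2(1/20) = 0.216096; -(1/5)*log2(1/5) = 0.464386. H = 0.518401 + 0.521090 + 0.216096 + 0.464386 = 1.72

1.72 bits


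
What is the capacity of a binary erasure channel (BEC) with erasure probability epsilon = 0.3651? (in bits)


C = 1 - epsilon = 1 - 0.3651 = 0.6349

0.6349 bits


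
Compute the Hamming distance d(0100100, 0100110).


Count differing positions: . . . . . ^ . = 1 differences

1


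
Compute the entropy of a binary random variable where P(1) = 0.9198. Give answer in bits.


H = -p*log2(p) - (1-p)*log2(1-p). -0.9198*log2(0.9198) = 0.110935; -0.0802*log2(0.0802) = 0.291948. H = 0.110935 + 0.291948 = 0.4029

0.4029 bits


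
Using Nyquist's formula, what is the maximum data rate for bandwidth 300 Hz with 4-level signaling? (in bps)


Rate = 2 * B * log2(M) = 2 * 300 * 2.0 = 1200.0

1200.0 bps


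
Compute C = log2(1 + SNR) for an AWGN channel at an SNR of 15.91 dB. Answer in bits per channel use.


SNR_linear = 10^(15.91/10) = 38.9942; C = log2(1 + SNR_linear) = log2(1 + 38.9942) = 5.3217

5.3217 bits/channel use


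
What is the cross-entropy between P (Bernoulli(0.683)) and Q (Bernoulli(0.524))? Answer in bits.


H(P,Q) = -p*log2(q) - (1-p)*log2(1-q). -0.683*log2(0.524) = 0.636803; -0.317*log2(0.476) = 0.339496. H(P,Q) = 0.636803 + 0.339496 = 0.9763

0.9763 bits


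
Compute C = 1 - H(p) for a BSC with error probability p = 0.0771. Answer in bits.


H(p) = -p*log2(p) - (1-p)*log2(1-p) = -0.0771*log2(0.0771) - 0.9229*log2(0.9229) = 0.285048 + 0.106829 = 0.3919. C = 1 - H(p) = 1 - 0.3919 = 0.6081

0.6081 bits


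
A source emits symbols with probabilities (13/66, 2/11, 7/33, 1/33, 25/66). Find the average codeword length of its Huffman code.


Huffman construction (repeatedly merge the two least-probable nodes; each merge adds 1 bit to every symbol beneath it): 1/33 + 2/11 = 7/33; 13/66 + 7/33 = 9/22; 7/33 + 25/66 = 13/22; 9/22 + 13/22 = 1. Resulting codeword lengths (in the order the probabilities were given): (2, 3, 2, 3, 2). L_avg = sum(p_i * l_i) = 13/66*2 + 2/11*3 + 7/33*2 + 1/33*3 + 25/66*2 = 73/33 = 2.2121

2.2121 bits


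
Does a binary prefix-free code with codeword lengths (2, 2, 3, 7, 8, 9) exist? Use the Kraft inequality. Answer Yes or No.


Kraft sum = sum(2^(-l_i)) = 0.6387, need <= 1. Result: satisfied (a binary prefix-free code with these lengths exists)

Yes


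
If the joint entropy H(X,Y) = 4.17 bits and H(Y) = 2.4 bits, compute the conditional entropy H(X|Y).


H(X|Y) = H(X,Y) - H(Y) = 4.17 - 2.4 = 1.77

1.77 bits


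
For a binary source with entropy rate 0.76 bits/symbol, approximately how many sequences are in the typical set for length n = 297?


log2|A_typical| = nH = 297 * 0.76 = 225.72, so |A_typical| ~ 2^225.72 = 8.882e+67

8.882e+67


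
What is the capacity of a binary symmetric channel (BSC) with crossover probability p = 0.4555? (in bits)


H(p) = -p*log2(p) - (1-p)*log2(1-p) = -0.4555*log2(0.4555) - 0.5445*log2(0.5445) = 0.516754 + 0.477524 = 0.9943. C = 1 - H(p) = 1 - 0.9943 = 0.0057

0.0057 bits


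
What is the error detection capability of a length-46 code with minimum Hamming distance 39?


Detection capability = d_min - 1 = 39 - 1 = 38

38 errors


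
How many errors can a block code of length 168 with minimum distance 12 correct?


Correction capability = floor((d-1)/2) = floor((12-1)/2) = 5

5 errors


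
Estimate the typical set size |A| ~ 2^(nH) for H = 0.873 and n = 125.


log2|A_typical| = nH = 125 * 0.873 = 109.125, so |A_typical| ~ 2^109.125 = 7.078e+32

7.078e+32


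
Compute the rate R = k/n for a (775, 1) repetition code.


Rate = k/n = 1/775

1/775


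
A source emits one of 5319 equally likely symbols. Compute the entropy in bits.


H = log2(n) = log2(5319) = 12.3769

12.3769 bits


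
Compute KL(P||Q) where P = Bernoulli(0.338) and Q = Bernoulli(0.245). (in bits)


KL = p*log2(p/q) + (1-p)*log2((1-p)/(1-q)) = 0.338*log2(0.338/0.245) + 0.662*log2(0.662/0.755) = 0.0314

0.0314 bits


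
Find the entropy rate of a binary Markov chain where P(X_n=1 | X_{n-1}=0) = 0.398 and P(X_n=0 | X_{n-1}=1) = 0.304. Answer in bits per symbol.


Stationary distribution: pi_0 = p10/(p01+p10) = 0.433, pi_1 = 0.567. Entropy rate H' = pi_0*H(p01) + pi_1*H(p10) = 0.433*0.9698 + 0.567*0.8861 = 0.9223

0.9223 bits/symbol


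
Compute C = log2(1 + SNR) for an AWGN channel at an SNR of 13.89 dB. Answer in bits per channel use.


SNR_linear = 10^(13.89/10) = 24.4906; C = log2(1 + SNR_linear) = log2(1 + 24.4906) = 4.6719

4.6719 bits/channel use


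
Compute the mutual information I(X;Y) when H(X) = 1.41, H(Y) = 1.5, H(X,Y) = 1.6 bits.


I(X;Y) = H(X) + H(Y) - H(X,Y) = 1.41 + 1.5 - 1.6 = 1.31

1.31 bits


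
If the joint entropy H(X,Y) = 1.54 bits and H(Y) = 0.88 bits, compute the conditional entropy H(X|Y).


H(X|Y) = H(X,Y) - H(Y) = 1.54 - 0.88 = 0.66

0.66 bits


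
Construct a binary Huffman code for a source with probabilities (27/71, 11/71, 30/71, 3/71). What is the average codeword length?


Huffman construction (repeatedly merge the two least-probable nodes; each merge adds 1 bit to every symbol beneath it): 3/71 + 11/71 = 14/71; 14/71 + 27/71 = 41/71; 30/71 + 41/71 = 1. Resulting codeword lengths (in the order the probabilities were given): (2, 3, 1, 3). L_avg = sum(p_i * l_i) = 27/71*2 + 11/71*3 + 30/71*1 + 3/71*3 = 126/71 = 1.7746

1.7746 bits


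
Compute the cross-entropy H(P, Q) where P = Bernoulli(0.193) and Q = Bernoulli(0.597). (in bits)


H(P,Q) = -p*log2(q) - (1-p)*log2(1-q). -0.193*log2(0.597) = 0.143630; -0.807*log2(0.403) = 1.058097. H(P,Q) = 0.143630 + 1.058097 = 1.2017

1.2017 bits


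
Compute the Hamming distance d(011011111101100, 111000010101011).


Count differing positions: ^ . . . ^ ^ ^ . ^ . . . ^ ^ ^ = 8 differences

8


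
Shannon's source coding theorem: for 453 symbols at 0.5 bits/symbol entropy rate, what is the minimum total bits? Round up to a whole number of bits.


Minimum bits >= n * H = 453 * 0.5 = 226.5, rounded up to a whole number of bits = 227

227 bits


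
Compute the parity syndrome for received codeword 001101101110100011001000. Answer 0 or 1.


Syndrome = XOR of all bits = 0 XOR 0 XOR 1 XOR 1 XOR 0 XOR 1 XOR 1 XOR 0 XOR 1 XOR 1 XOR 1 XOR 0 XOR 1 XOR 0 XOR 0 XOR 0 XOR 1 XOR 1 XOR 0 XOR 0 XOR 1 XOR 0 XOR 0 XOR 0 = 1

1


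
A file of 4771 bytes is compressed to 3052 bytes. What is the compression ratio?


Ratio = original / compressed = 4771 / 3052 = 1.5632

1.5632


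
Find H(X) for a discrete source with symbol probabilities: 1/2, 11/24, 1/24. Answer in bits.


H = -sum(p_i * log2(p_i)). Terms: -(1/2)*log2(1/2) = 0.500000; -(11/24)*log2(11/24) = 0.515868; -(1/24)*log2(1/24) = 0.191040. H = 0.500000 + 0.515868 + 0.191040 = 1.2069

1.2069 bits


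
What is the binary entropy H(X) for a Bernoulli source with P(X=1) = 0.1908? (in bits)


H = -p*log2(p) - (1-p)*log2(1-p). -0.1908*log2(0.1908) = 0.455987; -0.8092*log2(0.8092) = 0.247155. H = 0.455987 + 0.247155 = 0.7031

0.7031 bits


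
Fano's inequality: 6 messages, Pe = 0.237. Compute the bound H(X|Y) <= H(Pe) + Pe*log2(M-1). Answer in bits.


H(Pe) = -Pe*log2(Pe) - (1-Pe)*log2(1-Pe) = -0.237*log2(0.237) - 0.763*log2(0.763) = 0.492259 + 0.297757 = 0.79. Pe*log2(M-1) = 0.237*log2(5) = 0.550297. Bound = H(Pe) + Pe*log2(M-1) = 0.492259 + 0.297757 + 0.550297 = 1.3403

1.3403 bits


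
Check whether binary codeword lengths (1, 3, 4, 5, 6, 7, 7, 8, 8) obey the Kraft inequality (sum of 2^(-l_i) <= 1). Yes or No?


Kraft sum = sum(2^(-l_i)) = 0.7578, need <= 1. Result: satisfied (a binary prefix-free code with these lengths exists)

Yes


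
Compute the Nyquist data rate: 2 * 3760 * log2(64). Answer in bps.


Rate = 2 * B * log2(M) = 2 * 3760 * 6.0 = 45120.0

45120.0 bps


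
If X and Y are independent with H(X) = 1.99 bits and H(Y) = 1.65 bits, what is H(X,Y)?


For independent variables, H(X,Y) = H(X) + H(Y) = 1.99 + 1.65 = 3.64

3.64 bits


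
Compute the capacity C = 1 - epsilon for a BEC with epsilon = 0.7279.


C = 1 - epsilon = 1 - 0.7279 = 0.2721

0.2721 bits


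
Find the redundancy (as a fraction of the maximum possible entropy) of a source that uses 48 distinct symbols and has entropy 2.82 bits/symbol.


H_max = log2(K) = log2(48) = 5.585 bits/symbol. Redundancy = 1 - H/H_max = 1 - 2.82/5.585 = 1 - 0.5049 = 0.4951

0.4951


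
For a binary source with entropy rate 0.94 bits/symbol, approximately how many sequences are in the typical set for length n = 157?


log2|A_typical| = nH = 157 * 0.94 = 147.58, so |A_typical| ~ 2^147.58 = 2.667e+44

2.667e+44


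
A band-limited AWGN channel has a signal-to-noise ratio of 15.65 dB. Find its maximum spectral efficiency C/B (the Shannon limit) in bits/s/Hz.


SNR_linear = 10^(15.65/10) = 36.7282; C/B = log2(1 + SNR_linear) = log2(1 + 36.7282) = 5.2376

5.2376 bits/s/Hz


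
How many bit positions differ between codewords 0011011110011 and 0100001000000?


Count differing positions: . ^ ^ ^ . ^ . ^ ^ . . ^ ^ = 8 differences

8


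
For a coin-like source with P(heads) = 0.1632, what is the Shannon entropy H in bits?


H = -p*log2(p) - (1-p)*log2(1-p). -0.1632*log2(0.1632) = 0.426815; -0.8368*log2(0.8368) = 0.215095. H = 0.426815 + 0.215095 = 0.6419

0.6419 bits


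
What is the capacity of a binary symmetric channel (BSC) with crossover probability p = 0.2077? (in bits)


H(p) = -p*log2(p) - (1-p)*log2(1-p) = -0.2077*log2(0.2077) - 0.7923*log2(0.7923) = 0.470945 + 0.266119 = 0.7371. C = 1 - H(p) = 1 - 0.7371 = 0.2629

0.2629 bits


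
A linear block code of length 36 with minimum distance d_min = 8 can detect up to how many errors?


Detection capability = d_min - 1 = 8 - 1 = 7

7 errors


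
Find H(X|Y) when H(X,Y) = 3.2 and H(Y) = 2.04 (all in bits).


H(X|Y) = H(X,Y) - H(Y) = 3.2 - 2.04 = 1.16

1.16 bits


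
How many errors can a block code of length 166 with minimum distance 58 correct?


Correction capability = floor((d-1)/2) = floor((58-1)/2) = 28

28 errors


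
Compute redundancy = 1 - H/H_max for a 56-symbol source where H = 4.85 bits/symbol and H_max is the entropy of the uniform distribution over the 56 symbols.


H_max = log2(K) = log2(56) = 5.8074 bits/symbol. Redundancy = 1 - H/H_max = 1 - 4.85/5.8074 = 1 - 0.8351 = 0.1649

0.1649


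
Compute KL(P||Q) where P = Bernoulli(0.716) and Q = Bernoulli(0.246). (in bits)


KL = p*log2(p/q) + (1-p)*log2((1-p)/(1-q)) = 0.716*log2(0.716/0.246) + 0.284*log2(0.284/0.754) = 0.7035

0.7035 bits


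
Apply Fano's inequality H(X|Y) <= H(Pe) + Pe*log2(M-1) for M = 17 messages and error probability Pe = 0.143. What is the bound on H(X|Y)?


H(Pe) = -Pe*log2(Pe) - (1-Pe)*log2(1-Pe) = -0.143*log2(0.143) - 0.857*log2(0.857) = 0.401246 + 0.190796 = 0.592. Pe*log2(M-1) = 0.143*log2(16) = 0.572000. Bound = H(Pe) + Pe*log2(M-1) = 0.401246 + 0.190796 + 0.572000 = 1.164

1.164 bits


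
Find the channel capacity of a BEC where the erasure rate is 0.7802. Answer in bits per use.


C = 1 - epsilon = 1 - 0.7802 = 0.2198

0.2198 bits


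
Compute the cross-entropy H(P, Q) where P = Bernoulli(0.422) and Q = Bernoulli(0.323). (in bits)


H(P,Q) = -p*log2(q) - (1-p)*log2(1-q). -0.422*log2(0.323) = 0.688026; -0.578*log2(0.677) = 0.325282. H(P,Q) = 0.688026 + 0.325282 = 1.0133

1.0133 bits


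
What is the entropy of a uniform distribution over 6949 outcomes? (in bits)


H = log2(n) = log2(6949) = 12.7626

12.7626 bits


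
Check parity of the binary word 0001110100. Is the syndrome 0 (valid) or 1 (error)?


Syndrome = XOR of all bits = 0 XOR 0 XOR 0 XOR 1 XOR 1 XOR 1 XOR 0 XOR 1 XOR 0 XOR 0 = 0

0


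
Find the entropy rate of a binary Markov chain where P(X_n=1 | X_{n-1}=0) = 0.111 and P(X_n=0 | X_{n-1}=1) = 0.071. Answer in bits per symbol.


Stationary distribution: pi_0 = p10/(p01+p10) = 0.3901, pi_1 = 0.6099. Entropy rate H' = pi_0*H(p01) + pi_1*H(p10) = 0.3901*0.5029 + 0.6099*0.3696 = 0.4216

0.4216 bits/symbol


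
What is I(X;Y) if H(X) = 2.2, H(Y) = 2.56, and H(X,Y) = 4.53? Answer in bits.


I(X;Y) = H(X) + H(Y) - H(X,Y) = 2.2 + 2.56 - 4.53 = 0.23

0.23 bits


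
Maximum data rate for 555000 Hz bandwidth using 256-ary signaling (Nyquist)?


Rate = 2 * B * log2(M) = 2 * 555000 * 8.0 = 8880000.0

8880000.0 bps


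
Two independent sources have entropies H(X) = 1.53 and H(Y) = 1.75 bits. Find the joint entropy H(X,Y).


For independent variables, H(X,Y) = H(X) + H(Y) = 1.53 + 1.75 = 3.28

3.28 bits


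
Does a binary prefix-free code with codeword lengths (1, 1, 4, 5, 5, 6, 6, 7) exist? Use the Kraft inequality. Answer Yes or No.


Kraft sum = sum(2^(-l_i)) = 1.1641, need <= 1. Result: violated (a binary prefix-free code with these lengths cannot exist)

No


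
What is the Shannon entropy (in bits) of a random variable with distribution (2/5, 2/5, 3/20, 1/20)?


H = -sum(p_i * log2(p_i)). Terms: -(2/5)*log2(2/5) = 0.528771; -(2/5)*log2(2/5) = 0.528771; -(3/20)*log2(3/20) = 0.410545; -(1/20)*log2(1/20) = 0.216096. H = 0.528771 + 0.528771 + 0.410545 + 0.216096 = 1.6842

1.6842 bits


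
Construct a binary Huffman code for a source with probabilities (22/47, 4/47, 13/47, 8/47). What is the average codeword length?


Huffman construction (repeatedly merge the two least-probable nodes; each merge adds 1 bit to every symbol beneath it): 4/47 + 8/47 = 12/47; 12/47 + 13/47 = 25/47; 22/47 + 25/47 = 1. Resulting codeword lengths (in the order the probabilities were given): (1, 3, 2, 3). L_avg = sum(p_i * l_i) = 22/47*1 + 4/47*3 + 13/47*2 + 8/47*3 = 84/47 = 1.7872

1.7872 bits
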